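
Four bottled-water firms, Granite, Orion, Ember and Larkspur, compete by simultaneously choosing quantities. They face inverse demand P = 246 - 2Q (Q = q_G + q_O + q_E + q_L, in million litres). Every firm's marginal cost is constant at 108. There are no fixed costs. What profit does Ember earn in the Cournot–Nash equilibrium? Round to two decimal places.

Each firm earns π_i = (246 - 2Q)q_i - 108q_i.
Setting ∂π_i/∂q_i = 0 with rivals' quantities fixed: 138 - 4q_i - 2·Σ_{j≠i} q_j = 0.
By symmetry each firm produces the same amount; substituting Σ_{j≠i} q_j = 3q_i yields q_i = 138/10 = 69/5.
Price P = 246 - 2·(276/5) = 678/5.
Ember's profit: (678/5 - 108)·(69/5) = 380.8800.

380.88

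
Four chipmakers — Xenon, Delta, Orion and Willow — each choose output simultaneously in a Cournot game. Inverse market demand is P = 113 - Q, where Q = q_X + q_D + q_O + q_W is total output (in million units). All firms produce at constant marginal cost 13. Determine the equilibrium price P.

33

A representative firm's profit is π_i = q_i(113 - Q) - 13q_i.
First-order condition (treating rivals' output as given): 100 - 2q_i - Σ_{j≠i} q_j = 0.
By symmetry each firm produces the same amount; substituting Σ_{j≠i} q_j = 3q_i yields q_i = 100/5 = 20.
Total output Q = 80, so price P = 113 - 80 = 33.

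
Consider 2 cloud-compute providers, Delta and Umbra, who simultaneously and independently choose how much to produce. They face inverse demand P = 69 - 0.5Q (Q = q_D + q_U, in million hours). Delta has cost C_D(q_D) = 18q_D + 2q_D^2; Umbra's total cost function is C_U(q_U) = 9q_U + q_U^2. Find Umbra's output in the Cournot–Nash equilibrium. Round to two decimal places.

Delta's profit: π_D = (69 - 0.5Q)q_D - (18q_D + 2q_D²). Setting ∂π_D/∂q_D = 0: 51 - 5q_D - (1/2)(q_U) = 0.
Umbra's profit: π_U = (69 - 0.5Q)q_U - (9q_U + q_U²). Setting ∂π_U/∂q_U = 0: 60 - 3q_U - (1/2)(q_D) = 0.
So q_D = (51 - (1/2)q_U)/5 and q_U = (60 - (1/2)q_D)/3.
Substituting one into the other gives q_D = 492/59 and q_U = 1098/59.

18.61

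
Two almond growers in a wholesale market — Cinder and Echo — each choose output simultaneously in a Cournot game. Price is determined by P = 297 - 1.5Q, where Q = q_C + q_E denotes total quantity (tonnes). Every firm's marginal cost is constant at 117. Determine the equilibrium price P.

177

A representative firm's profit is π_i = q_i(297 - 1.5Q) - 117q_i.
First-order condition (treating rivals' output as given): 180 - 3q_i - (3/2)q_j = 0.
By symmetry each firm produces the same amount; substituting q_j = q_i yields q_i = 180/(9/2) = 40.
Total output Q = 80, so price P = 297 - (3/2)·80 = 177.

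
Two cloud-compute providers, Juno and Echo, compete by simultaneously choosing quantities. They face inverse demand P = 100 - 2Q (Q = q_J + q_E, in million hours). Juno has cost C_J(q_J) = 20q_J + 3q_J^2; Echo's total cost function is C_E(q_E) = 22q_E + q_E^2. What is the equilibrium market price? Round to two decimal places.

66.29

Juno's profit: π_J = (100 - 2Q)q_J - (20q_J + 3q_J²). Setting ∂π_J/∂q_J = 0: 80 - 10q_J - 2(q_E) = 0.
Echo's first-order condition: 78 - 6q_E - 2(q_J) = 0.
So q_J = (80 - 2q_E)/10 and q_E = (78 - 2q_J)/6.
Substituting one into the other gives q_J = 81/14 and q_E = 155/14.
Total output Q = 118/7, so price P = 100 - 2·(118/7) = 464/7.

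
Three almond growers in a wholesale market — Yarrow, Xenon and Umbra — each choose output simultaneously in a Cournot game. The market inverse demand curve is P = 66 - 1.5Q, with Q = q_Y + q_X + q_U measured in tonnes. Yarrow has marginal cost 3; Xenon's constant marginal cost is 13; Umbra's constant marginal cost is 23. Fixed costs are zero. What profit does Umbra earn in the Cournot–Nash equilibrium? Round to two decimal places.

Yarrow's profit: π_Y = (66 - 1.5Q)q_Y - (3q_Y). Setting ∂π_Y/∂q_Y = 0: 63 - 3q_Y - (3/2)(q_X + q_U) = 0.
Xenon's profit: π_X = (66 - 1.5Q)q_X - (13q_X). Setting ∂π_X/∂q_X = 0: 53 - 3q_X - (3/2)(q_Y + q_U) = 0.
Umbra's first-order condition: 43 - 3q_U - (3/2)(q_Y + q_X) = 0.
Adding the 3 first-order conditions: 159 − 6Q = 0, so Q = 53/2.
Back-substituting: q_Y = (63 − 159/4)/(3/2) = 31/2, q_X = (53 − 159/4)/(3/2) = 53/6, q_U = (43 − 159/4)/(3/2) = 13/6.
Price P = 66 - (3/2)·(53/2) = 105/4.
Umbra's profit: (105/4 - 23)·(13/6) = 169/24.

7.04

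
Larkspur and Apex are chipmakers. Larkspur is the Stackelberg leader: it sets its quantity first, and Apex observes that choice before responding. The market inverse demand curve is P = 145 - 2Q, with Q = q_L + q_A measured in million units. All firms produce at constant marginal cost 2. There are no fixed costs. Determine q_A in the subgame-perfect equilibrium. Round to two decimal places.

17.88

The follower Apex best-responds to any q_L: π_A = (145 - 2Q)q_A - 2q_A.
∂π_A/∂q_A = 143 - 2q_L - 4q_A = 0 gives the reaction function q_A = (143 - 2q_L)/4.
The leader anticipates this reaction. Substituting into P = 145 - 2Q gives P = 147/2 - q_L, so π_L = (147/2 - q_L)q_L - 2q_L.
Leader FOC: 143/2 - 2q_L = 0, so q_L = 143/4.
Then q_A = (143 - 2·(143/4))/4 = 143/8.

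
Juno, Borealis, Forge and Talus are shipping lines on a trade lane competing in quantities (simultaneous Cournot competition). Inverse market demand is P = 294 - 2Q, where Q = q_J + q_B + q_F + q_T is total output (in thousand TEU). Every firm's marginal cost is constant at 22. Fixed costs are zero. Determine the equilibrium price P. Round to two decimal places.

76.40

Each firm earns π_i = (294 - 2Q)q_i - 22q_i.
First-order condition (treating rivals' output as given): 272 - 4q_i - 2·Σ_{j≠i} q_j = 0.
By symmetry each firm produces the same amount; substituting Σ_{j≠i} q_j = 3q_i yields q_i = 272/10 = 136/5.
Total output Q = 544/5, so price P = 294 - 2·(544/5) = 382/5.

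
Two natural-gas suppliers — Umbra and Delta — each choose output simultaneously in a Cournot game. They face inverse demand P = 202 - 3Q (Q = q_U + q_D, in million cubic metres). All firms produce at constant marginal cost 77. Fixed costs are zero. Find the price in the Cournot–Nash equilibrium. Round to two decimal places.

Each firm earns π_i = (202 - 3Q)q_i - 77q_i.
First-order condition (treating rivals' output as given): 125 - 6q_i - 3q_j = 0.
With identical firms every q_j equals q_i, so q_j = q_i and 125 = 9q_i, giving q_i = 125/9.
Total output Q = 250/9, so price P = 202 - 3·(250/9) = 356/3.

118.67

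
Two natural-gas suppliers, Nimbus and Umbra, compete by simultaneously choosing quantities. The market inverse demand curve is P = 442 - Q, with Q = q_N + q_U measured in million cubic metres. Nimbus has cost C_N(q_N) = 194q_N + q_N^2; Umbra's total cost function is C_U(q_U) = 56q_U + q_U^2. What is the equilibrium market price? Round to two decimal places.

315.20

Nimbus's profit: π_N = (442 - Q)q_N - (194q_N + q_N²). Setting ∂π_N/∂q_N = 0: 248 - 4q_N - (q_U) = 0.
Umbra's profit: π_U = (442 - Q)q_U - (56q_U + q_U²). Setting ∂π_U/∂q_U = 0: 386 - 4q_U - (q_N) = 0.
Rearranging gives the reaction functions q_N = (248 - q_U)/4 and q_U = (386 - q_N)/4.
Substituting one into the other gives q_N = 202/5 and q_U = 432/5.
Total output Q = 634/5, so price P = 442 - 634/5 = 1576/5.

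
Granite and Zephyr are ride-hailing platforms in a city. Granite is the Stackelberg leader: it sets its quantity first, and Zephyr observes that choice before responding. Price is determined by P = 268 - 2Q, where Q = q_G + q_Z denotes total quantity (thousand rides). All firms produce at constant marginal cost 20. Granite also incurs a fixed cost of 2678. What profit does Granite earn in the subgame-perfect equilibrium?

Solve by backward induction. Given q_G, the follower Zephyr maximises π_Z = (268 - 2q_G - 2q_Z)q_Z - 20q_Z.
Setting the follower's marginal profit to zero, 248 - 2q_G - 4q_Z = 0, i.e. q_Z = (248 - 2q_G)/4.
Granite substitutes q_Z(q_G) into its own profit: π_G = q_G(268 - 2q_G - (248 - 2q_G)/2) - 20q_G = (144 - q_G)q_G - 20q_G.
Leader FOC: 124 - 2q_G = 0, so q_G = 62.
Then q_Z = (248 - 2·62)/4 = 31.
Price P = 268 - 2·93 = 82.
Granite's profit: (82 - 20)·62 - 2678 = 1166.

1166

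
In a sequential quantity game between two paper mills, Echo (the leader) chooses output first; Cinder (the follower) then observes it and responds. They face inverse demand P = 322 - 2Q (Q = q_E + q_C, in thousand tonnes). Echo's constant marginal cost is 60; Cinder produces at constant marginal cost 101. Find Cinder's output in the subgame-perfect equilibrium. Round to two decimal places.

17.38

Solve by backward induction. Given q_E, the follower Cinder maximises π_C = (322 - 2q_E - 2q_C)q_C - 101q_C.
Setting the follower's marginal profit to zero, 221 - 2q_E - 4q_C = 0, i.e. q_C = (221 - 2q_E)/4.
Echo substitutes q_C(q_E) into its own profit: π_E = q_E(322 - 2q_E - (221 - 2q_E)/2) - 60q_E = (423/2 - q_E)q_E - 60q_E.
Maximising: ∂π_E/∂q_E = 303/2 - 2q_E = 0, giving q_E = 303/4.
Then q_C = (221 - 2·(303/4))/4 = 139/8.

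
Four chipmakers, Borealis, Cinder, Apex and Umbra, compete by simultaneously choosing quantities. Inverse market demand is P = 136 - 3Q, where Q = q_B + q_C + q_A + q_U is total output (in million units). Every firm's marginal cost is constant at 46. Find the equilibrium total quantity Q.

Each firm earns π_i = (136 - 3Q)q_i - 46q_i.
First-order condition (treating rivals' output as given): 90 - 6q_i - 3·Σ_{j≠i} q_j = 0.
By symmetry each firm produces the same amount; substituting Σ_{j≠i} q_j = 3q_i yields q_i = 90/15 = 6.
Total output Q = 6 + 6 + 6 + 6 = 24.

24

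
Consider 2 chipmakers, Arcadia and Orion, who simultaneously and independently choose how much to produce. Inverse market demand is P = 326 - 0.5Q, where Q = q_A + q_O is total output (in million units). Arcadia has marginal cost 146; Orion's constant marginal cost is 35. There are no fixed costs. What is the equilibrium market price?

169

Arcadia's profit: π_A = (326 - 0.5Q)q_A - (146q_A). Setting ∂π_A/∂q_A = 0: 180 - q_A - (1/2)(q_O) = 0.
Orion's first-order condition: 291 - q_O - (1/2)(q_A) = 0.
Best responses: q_A = (180 - (1/2)q_O), q_O = (291 - (1/2)q_A).
Substituting one into the other gives q_A = 46 and q_O = 268.
Total output Q = 314, so price P = 326 - (1/2)·314 = 169.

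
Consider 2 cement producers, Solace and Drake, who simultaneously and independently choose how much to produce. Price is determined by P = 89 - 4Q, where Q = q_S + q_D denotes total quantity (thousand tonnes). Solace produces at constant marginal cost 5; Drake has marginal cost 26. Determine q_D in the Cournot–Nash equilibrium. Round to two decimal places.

Solace's profit: π_S = (89 - 4Q)q_S - (5q_S). Setting ∂π_S/∂q_S = 0: 84 - 8q_S - 4(q_D) = 0.
Drake's first-order condition: 63 - 8q_D - 4(q_S) = 0.
Rearranging gives the reaction functions q_S = (84 - 4q_D)/8 and q_D = (63 - 4q_S)/8.
Solving the pair: q_S = 35/4, q_D = 7/2.

3.50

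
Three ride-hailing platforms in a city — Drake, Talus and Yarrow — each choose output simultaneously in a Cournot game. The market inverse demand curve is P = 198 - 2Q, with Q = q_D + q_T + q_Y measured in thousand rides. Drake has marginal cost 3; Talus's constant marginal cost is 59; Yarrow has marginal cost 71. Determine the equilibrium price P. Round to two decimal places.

Drake's profit: π_D = (198 - 2Q)q_D - (3q_D). Setting ∂π_D/∂q_D = 0: 195 - 4q_D - 2(q_T + q_Y) = 0.
Talus's profit: π_T = (198 - 2Q)q_T - (59q_T). Setting ∂π_T/∂q_T = 0: 139 - 4q_T - 2(q_D + q_Y) = 0.
Yarrow's profit: π_Y = (198 - 2Q)q_Y - (71q_Y). Setting ∂π_Y/∂q_Y = 0: 127 - 4q_Y - 2(q_D + q_T) = 0.
Adding the 3 conditions: 461 − 4Q − 4Q = 0, i.e. Q = 461/8.
Back-substituting: q_D = (195 − 461/4)/2 = 319/8, q_T = (139 − 461/4)/2 = 95/8, q_Y = (127 − 461/4)/2 = 47/8.
Total output Q = 461/8, so price P = 198 - 2·(461/8) = 331/4.

82.75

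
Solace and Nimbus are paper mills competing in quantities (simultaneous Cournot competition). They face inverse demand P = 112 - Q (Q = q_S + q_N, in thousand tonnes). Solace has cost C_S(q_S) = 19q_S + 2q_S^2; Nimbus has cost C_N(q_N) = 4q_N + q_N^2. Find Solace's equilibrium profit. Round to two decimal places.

Solace's profit: π_S = (112 - Q)q_S - (19q_S + 2q_S²). Setting ∂π_S/∂q_S = 0: 93 - 6q_S - (q_N) = 0.
Nimbus's profit: π_N = (112 - Q)q_N - (4q_N + q_N²). Setting ∂π_N/∂q_N = 0: 108 - 4q_N - (q_S) = 0.
So q_S = (93 - q_N)/6 and q_N = (108 - q_S)/4.
Solving the pair: q_S = 264/23, q_N = 555/23.
Price P = 112 - 819/23 = 1757/23.
Solace's profit: (1757/23)·(264/23) - 19·(264/23) - 2(264/23)² = 395.2514.

395.25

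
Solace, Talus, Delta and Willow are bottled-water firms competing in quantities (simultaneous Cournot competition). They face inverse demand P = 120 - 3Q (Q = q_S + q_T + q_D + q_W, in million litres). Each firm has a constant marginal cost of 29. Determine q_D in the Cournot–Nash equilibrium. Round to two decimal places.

6.07

A representative firm's profit is π_i = q_i(120 - 3Q) - 29q_i.
First-order condition (treating rivals' output as given): 91 - 6q_i - 3·Σ_{j≠i} q_j = 0.
With identical firms every q_j equals q_i, so Σ_{j≠i} q_j = 3q_i and 91 = 15q_i, giving q_i = 91/15.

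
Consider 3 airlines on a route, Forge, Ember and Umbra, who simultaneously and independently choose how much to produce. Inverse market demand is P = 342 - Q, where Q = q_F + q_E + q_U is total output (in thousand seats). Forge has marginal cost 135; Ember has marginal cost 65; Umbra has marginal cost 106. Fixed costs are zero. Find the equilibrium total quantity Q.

180

Forge's profit: π_F = (342 - Q)q_F - (135q_F). Setting ∂π_F/∂q_F = 0: 207 - 2q_F - (q_E + q_U) = 0.
Ember's first-order condition: 277 - 2q_E - (q_F + q_U) = 0.
Umbra's profit: π_U = (342 - Q)q_U - (106q_U). Setting ∂π_U/∂q_U = 0: 236 - 2q_U - (q_F + q_E) = 0.
Adding the 3 first-order conditions: 720 − 4Q = 0, so Q = 180.
Back-substituting: q_F = (207 − 180) = 27, q_E = (277 − 180) = 97, q_U = (236 − 180) = 56.
Total output Q = 27 + 97 + 56 = 180.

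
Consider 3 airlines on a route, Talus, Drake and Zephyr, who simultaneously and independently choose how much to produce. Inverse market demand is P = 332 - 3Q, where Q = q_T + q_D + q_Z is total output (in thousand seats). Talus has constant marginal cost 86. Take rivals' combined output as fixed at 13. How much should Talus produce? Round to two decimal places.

With rivals' combined output fixed at 13, Talus's profit is π_T = (332 - 3·13 - 3q_T)q_T - (86q_T) = (293 - 3q_T)q_T - (86q_T).
∂π_T/∂q_T = 207 - 6q_T = 0, so q_T = 69/2.

34.50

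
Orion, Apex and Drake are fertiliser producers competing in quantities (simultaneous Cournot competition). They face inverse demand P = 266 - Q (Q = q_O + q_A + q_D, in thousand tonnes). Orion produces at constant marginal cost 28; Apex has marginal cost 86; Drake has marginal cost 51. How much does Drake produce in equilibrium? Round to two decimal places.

56.75

Orion's profit: π_O = (266 - Q)q_O - (28q_O). Setting ∂π_O/∂q_O = 0: 238 - 2q_O - (q_A + q_D) = 0.
Apex's first-order condition: 180 - 2q_A - (q_O + q_D) = 0.
Drake's profit: π_D = (266 - Q)q_D - (51q_D). Setting ∂π_D/∂q_D = 0: 215 - 2q_D - (q_O + q_A) = 0.
Adding the 3 conditions: 633 − 2Q − 2Q = 0, i.e. Q = 633/4.
Back-substituting: q_O = (238 − 633/4) = 319/4, q_A = (180 − 633/4) = 87/4, q_D = (215 − 633/4) = 227/4.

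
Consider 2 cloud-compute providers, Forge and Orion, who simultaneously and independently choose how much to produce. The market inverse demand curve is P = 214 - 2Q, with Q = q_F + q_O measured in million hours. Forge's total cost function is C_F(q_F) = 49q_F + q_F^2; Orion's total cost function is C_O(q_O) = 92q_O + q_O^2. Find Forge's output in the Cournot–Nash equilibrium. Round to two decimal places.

Forge's profit: π_F = (214 - 2Q)q_F - (49q_F + q_F²). Setting ∂π_F/∂q_F = 0: 165 - 6q_F - 2(q_O) = 0.
Orion's first-order condition: 122 - 6q_O - 2(q_F) = 0.
Best responses: q_F = (165 - 2q_O)/6, q_O = (122 - 2q_F)/6.
Substituting one into the other gives q_F = 373/16 and q_O = 201/16.

23.31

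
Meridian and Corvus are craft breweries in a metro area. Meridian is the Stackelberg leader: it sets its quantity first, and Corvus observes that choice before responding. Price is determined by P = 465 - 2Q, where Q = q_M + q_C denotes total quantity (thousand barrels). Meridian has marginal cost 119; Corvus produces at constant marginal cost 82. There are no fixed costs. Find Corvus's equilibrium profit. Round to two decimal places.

6526.53

Solve by backward induction. Given q_M, the follower Corvus maximises π_C = (465 - 2q_M - 2q_C)q_C - 82q_C.
Follower FOC: 383 - 2q_M - 4q_C = 0, so q_C(q_M) = (383 - 2q_M)/4.
The leader anticipates this reaction. Substituting into P = 465 - 2Q gives P = 547/2 - q_M, so π_M = (547/2 - q_M)q_M - 119q_M.
The leader's first-order condition 309/2 - 2q_M = 0 yields q_M = 309/4.
Then q_C = (383 - 2·(309/4))/4 = 457/8.
Price P = 465 - 2·(1075/8) = 785/4.
Corvus's profit: (785/4 - 82)·(457/8) = 6526.5313.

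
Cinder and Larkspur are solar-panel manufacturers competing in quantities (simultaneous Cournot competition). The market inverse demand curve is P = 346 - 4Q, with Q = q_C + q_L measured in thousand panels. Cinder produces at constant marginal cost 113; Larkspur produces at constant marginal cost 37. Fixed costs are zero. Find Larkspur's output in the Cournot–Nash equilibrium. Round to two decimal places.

Cinder's profit: π_C = (346 - 4Q)q_C - (113q_C). Setting ∂π_C/∂q_C = 0: 233 - 8q_C - 4(q_L) = 0.
Larkspur's first-order condition: 309 - 8q_L - 4(q_C) = 0.
So q_C = (233 - 4q_L)/8 and q_L = (309 - 4q_C)/8.
Substituting one into the other gives q_C = 157/12 and q_L = 385/12.

32.08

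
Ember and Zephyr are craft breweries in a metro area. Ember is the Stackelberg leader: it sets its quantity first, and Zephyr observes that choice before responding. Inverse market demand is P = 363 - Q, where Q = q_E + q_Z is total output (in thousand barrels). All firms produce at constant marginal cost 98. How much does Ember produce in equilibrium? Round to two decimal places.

The follower Zephyr best-responds to any q_E: π_Z = (363 - Q)q_Z - 98q_Z.
Follower FOC: 265 - q_E - 2q_Z = 0, so q_Z(q_E) = (265 - q_E)/2.
Ember substitutes q_Z(q_E) into its own profit: π_E = q_E(363 - q_E - (265 - q_E)/2) - 98q_E = (461/2 - (1/2)q_E)q_E - 98q_E.
Maximising: ∂π_E/∂q_E = 265/2 - q_E = 0, giving q_E = 265/2.
Then q_Z = (265 - 265/2)/2 = 265/4.

132.50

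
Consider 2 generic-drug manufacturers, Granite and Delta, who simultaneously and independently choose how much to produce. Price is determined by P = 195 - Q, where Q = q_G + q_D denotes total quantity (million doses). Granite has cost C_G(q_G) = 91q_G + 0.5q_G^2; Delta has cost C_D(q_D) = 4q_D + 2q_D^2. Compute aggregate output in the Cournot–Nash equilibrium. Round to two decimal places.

Granite's profit: π_G = (195 - Q)q_G - (91q_G + (1/2)q_G²). Setting ∂π_G/∂q_G = 0: 104 - 3q_G - (q_D) = 0.
Delta's first-order condition: 191 - 6q_D - (q_G) = 0.
So q_G = (104 - q_D)/3 and q_D = (191 - q_G)/6.
Solving the pair: q_G = 433/17, q_D = 469/17.
Total output Q = 433/17 + 469/17 = 902/17.

53.06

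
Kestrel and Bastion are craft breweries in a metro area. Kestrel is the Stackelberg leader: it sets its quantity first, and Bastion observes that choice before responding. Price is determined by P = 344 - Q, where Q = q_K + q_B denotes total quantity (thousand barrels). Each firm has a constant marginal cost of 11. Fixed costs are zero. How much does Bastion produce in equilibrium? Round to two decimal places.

83.25

The follower Bastion best-responds to any q_K: π_B = (344 - Q)q_B - 11q_B.
∂π_B/∂q_B = 333 - q_K - 2q_B = 0 gives the reaction function q_B = (333 - q_K)/2.
The leader anticipates this reaction. Substituting into P = 344 - Q gives P = 355/2 - (1/2)q_K, so π_K = (355/2 - (1/2)q_K)q_K - 11q_K.
The leader's first-order condition 333/2 - q_K = 0 yields q_K = 333/2.
Then q_B = (333 - 333/2)/2 = 333/4.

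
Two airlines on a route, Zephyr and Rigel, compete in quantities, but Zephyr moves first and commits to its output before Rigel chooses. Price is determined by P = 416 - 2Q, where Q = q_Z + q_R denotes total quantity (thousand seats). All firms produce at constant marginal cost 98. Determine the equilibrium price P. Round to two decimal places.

177.50

Solve by backward induction. Given q_Z, the follower Rigel maximises π_R = (416 - 2q_Z - 2q_R)q_R - 98q_R.
∂π_R/∂q_R = 318 - 2q_Z - 4q_R = 0 gives the reaction function q_R = (318 - 2q_Z)/4.
Zephyr substitutes q_R(q_Z) into its own profit: π_Z = q_Z(416 - 2q_Z - (318 - 2q_Z)/2) - 98q_Z = (257 - q_Z)q_Z - 98q_Z.
Maximising: ∂π_Z/∂q_Z = 159 - 2q_Z = 0, giving q_Z = 159/2.
Then q_R = (318 - 2·(159/2))/4 = 159/4.
Total output Q = 477/4, so price P = 416 - 2·(477/4) = 355/2.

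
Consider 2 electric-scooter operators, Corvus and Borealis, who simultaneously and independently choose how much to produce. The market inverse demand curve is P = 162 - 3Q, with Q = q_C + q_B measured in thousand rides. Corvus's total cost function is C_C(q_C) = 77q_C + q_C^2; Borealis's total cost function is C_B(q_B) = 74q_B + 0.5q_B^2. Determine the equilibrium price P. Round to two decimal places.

Corvus's profit: π_C = (162 - 3Q)q_C - (77q_C + q_C²). Setting ∂π_C/∂q_C = 0: 85 - 8q_C - 3(q_B) = 0.
Borealis's profit: π_B = (162 - 3Q)q_B - (74q_B + (1/2)q_B²). Setting ∂π_B/∂q_B = 0: 88 - 7q_B - 3(q_C) = 0.
Rearranging gives the reaction functions q_C = (85 - 3q_B)/8 and q_B = (88 - 3q_C)/7.
Solving the pair: q_C = 331/47, q_B = 449/47.
Total output Q = 780/47, so price P = 162 - 3·(780/47) = 112.2128.

112.21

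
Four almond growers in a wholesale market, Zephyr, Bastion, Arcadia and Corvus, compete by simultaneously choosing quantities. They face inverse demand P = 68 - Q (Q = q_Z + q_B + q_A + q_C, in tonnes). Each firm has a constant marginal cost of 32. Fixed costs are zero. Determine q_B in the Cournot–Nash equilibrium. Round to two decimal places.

A representative firm's profit is π_i = q_i(68 - Q) - 32q_i.
First-order condition (treating rivals' output as given): 36 - 2q_i - Σ_{j≠i} q_j = 0.
By symmetry each firm produces the same amount; substituting Σ_{j≠i} q_j = 3q_i yields q_i = 36/5.

7.20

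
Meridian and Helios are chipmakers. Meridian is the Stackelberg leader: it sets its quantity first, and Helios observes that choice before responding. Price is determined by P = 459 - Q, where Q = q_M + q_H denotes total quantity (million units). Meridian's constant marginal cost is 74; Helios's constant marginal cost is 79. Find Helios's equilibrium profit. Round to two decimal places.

The follower Helios best-responds to any q_M: π_H = (459 - Q)q_H - 79q_H.
∂π_H/∂q_H = 380 - q_M - 2q_H = 0 gives the reaction function q_H = (380 - q_M)/2.
Meridian substitutes q_H(q_M) into its own profit: π_M = q_M(459 - q_M - (380 - q_M)/2) - 74q_M = (269 - (1/2)q_M)q_M - 74q_M.
Leader FOC: 195 - q_M = 0, so q_M = 195.
Then q_H = (380 - 195)/2 = 185/2.
Price P = 459 - 575/2 = 343/2.
Helios's profit: (343/2 - 79)·(185/2) = 8556.2500.

8556.25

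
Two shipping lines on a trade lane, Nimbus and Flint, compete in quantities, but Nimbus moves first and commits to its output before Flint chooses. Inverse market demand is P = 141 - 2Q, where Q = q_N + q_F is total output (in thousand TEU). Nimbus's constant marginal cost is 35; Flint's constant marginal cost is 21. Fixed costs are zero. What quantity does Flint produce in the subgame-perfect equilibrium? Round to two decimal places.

18.50

The follower Flint best-responds to any q_N: π_F = (141 - 2Q)q_F - 21q_F.
Setting the follower's marginal profit to zero, 120 - 2q_N - 4q_F = 0, i.e. q_F = (120 - 2q_N)/4.
The leader anticipates this reaction. Substituting into P = 141 - 2Q gives P = 81 - q_N, so π_N = (81 - q_N)q_N - 35q_N.
The leader's first-order condition 46 - 2q_N = 0 yields q_N = 23.
Then q_F = (120 - 2·23)/4 = 37/2.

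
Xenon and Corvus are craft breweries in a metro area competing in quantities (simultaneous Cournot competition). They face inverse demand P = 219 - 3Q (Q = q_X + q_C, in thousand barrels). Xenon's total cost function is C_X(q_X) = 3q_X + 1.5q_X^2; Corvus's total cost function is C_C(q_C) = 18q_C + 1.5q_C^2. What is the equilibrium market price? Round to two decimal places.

114.75

Xenon's profit: π_X = (219 - 3Q)q_X - (3q_X + (3/2)q_X²). Setting ∂π_X/∂q_X = 0: 216 - 9q_X - 3(q_C) = 0.
Corvus's profit: π_C = (219 - 3Q)q_C - (18q_C + (3/2)q_C²). Setting ∂π_C/∂q_C = 0: 201 - 9q_C - 3(q_X) = 0.
Best responses: q_X = (216 - 3q_C)/9, q_C = (201 - 3q_X)/9.
Substituting one into the other gives q_X = 149/8 and q_C = 129/8.
Total output Q = 139/4, so price P = 219 - 3·(139/4) = 459/4.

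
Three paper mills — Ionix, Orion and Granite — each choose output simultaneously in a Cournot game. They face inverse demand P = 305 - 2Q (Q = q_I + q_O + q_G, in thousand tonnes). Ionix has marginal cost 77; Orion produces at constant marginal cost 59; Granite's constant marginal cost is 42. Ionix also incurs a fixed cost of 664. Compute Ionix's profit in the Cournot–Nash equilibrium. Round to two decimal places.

293.03

Ionix's profit: π_I = (305 - 2Q)q_I - (77q_I). Setting ∂π_I/∂q_I = 0: 228 - 4q_I - 2(q_O + q_G) = 0.
Orion's first-order condition: 246 - 4q_O - 2(q_I + q_G) = 0.
Granite's profit: π_G = (305 - 2Q)q_G - (42q_G). Setting ∂π_G/∂q_G = 0: 263 - 4q_G - 2(q_I + q_O) = 0.
Summing all 3 equations gives 737 − 8Q = 0, hence Q = 737/8.
Back-substituting: q_I = (228 − 737/4)/2 = 175/8, q_O = (246 − 737/4)/2 = 247/8, q_G = (263 − 737/4)/2 = 315/8.
Price P = 305 - 2·(737/8) = 483/4.
Ionix's profit: (483/4 - 77)·(175/8) - 664 = 293.0313.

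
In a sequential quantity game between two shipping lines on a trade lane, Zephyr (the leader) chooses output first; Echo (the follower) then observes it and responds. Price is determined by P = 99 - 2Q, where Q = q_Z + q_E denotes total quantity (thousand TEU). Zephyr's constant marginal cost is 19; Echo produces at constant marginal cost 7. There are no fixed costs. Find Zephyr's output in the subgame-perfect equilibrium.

17

The follower Echo best-responds to any q_Z: π_E = (99 - 2Q)q_E - 7q_E.
Follower FOC: 92 - 2q_Z - 4q_E = 0, so q_E(q_Z) = (92 - 2q_Z)/4.
The leader anticipates this reaction. Substituting into P = 99 - 2Q gives P = 53 - q_Z, so π_Z = (53 - q_Z)q_Z - 19q_Z.
The leader's first-order condition 34 - 2q_Z = 0 yields q_Z = 17.
Then q_E = (92 - 2·17)/4 = 29/2.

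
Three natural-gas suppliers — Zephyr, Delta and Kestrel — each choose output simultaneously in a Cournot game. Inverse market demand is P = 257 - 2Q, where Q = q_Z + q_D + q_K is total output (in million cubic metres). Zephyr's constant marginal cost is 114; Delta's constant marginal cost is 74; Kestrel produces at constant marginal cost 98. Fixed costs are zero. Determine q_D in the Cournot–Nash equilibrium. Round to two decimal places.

Zephyr's profit: π_Z = (257 - 2Q)q_Z - (114q_Z). Setting ∂π_Z/∂q_Z = 0: 143 - 4q_Z - 2(q_D + q_K) = 0.
Delta's first-order condition: 183 - 4q_D - 2(q_Z + q_K) = 0.
Kestrel's profit: π_K = (257 - 2Q)q_K - (98q_K). Setting ∂π_K/∂q_K = 0: 159 - 4q_K - 2(q_Z + q_D) = 0.
Adding the 3 conditions: 485 − 4Q − 4Q = 0, i.e. Q = 485/8.
Back-substituting: q_Z = (143 − 485/4)/2 = 87/8, q_D = (183 − 485/4)/2 = 247/8, q_K = (159 − 485/4)/2 = 151/8.

30.88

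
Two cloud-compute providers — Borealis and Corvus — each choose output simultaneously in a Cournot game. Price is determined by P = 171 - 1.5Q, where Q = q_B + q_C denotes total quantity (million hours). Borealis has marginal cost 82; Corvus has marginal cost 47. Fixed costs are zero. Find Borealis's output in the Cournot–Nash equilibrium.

Borealis's profit: π_B = (171 - 1.5Q)q_B - (82q_B). Setting ∂π_B/∂q_B = 0: 89 - 3q_B - (3/2)(q_C) = 0.
Corvus's profit: π_C = (171 - 1.5Q)q_C - (47q_C). Setting ∂π_C/∂q_C = 0: 124 - 3q_C - (3/2)(q_B) = 0.
So q_B = (89 - (3/2)q_C)/3 and q_C = (124 - (3/2)q_B)/3.
Solving the pair: q_B = 12, q_C = 106/3.

12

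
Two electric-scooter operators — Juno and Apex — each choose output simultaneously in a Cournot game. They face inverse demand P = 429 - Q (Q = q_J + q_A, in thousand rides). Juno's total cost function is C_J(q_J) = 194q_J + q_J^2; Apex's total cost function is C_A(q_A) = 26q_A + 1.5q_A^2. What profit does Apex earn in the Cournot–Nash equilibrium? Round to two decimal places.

Juno's profit: π_J = (429 - Q)q_J - (194q_J + q_J²). Setting ∂π_J/∂q_J = 0: 235 - 4q_J - (q_A) = 0.
Apex's profit: π_A = (429 - Q)q_A - (26q_A + (3/2)q_A²). Setting ∂π_A/∂q_A = 0: 403 - 5q_A - (q_J) = 0.
So q_J = (235 - q_A)/4 and q_A = (403 - q_J)/5.
Substituting one into the other gives q_J = 772/19 and q_A = 1377/19.
Price P = 429 - 113.1053 = 315.8947.
Apex's profit: 315.8947·(1377/19) - 26·(1377/19) - (3/2)(1377/19)² = 13131.0873.

13131.09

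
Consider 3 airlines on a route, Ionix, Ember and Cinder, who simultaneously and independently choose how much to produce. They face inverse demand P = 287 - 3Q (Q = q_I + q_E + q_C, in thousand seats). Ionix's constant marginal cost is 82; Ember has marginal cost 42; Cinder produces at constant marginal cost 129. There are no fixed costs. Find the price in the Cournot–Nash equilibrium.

135

Ionix's profit: π_I = (287 - 3Q)q_I - (82q_I). Setting ∂π_I/∂q_I = 0: 205 - 6q_I - 3(q_E + q_C) = 0.
Ember's first-order condition: 245 - 6q_E - 3(q_I + q_C) = 0.
Cinder's profit: π_C = (287 - 3Q)q_C - (129q_C). Setting ∂π_C/∂q_C = 0: 158 - 6q_C - 3(q_I + q_E) = 0.
Adding the 3 conditions: 608 − 6Q − 6Q = 0, i.e. Q = 152/3.
Back-substituting: q_I = (205 − 152)/3 = 53/3, q_E = (245 − 152)/3 = 31, q_C = (158 − 152)/3 = 2.
Total output Q = 152/3, so price P = 287 - 3·(152/3) = 135.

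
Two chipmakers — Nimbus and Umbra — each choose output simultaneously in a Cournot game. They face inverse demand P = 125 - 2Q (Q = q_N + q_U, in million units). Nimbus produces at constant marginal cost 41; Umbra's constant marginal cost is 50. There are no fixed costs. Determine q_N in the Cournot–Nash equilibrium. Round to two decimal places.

15.50

Nimbus's profit: π_N = (125 - 2Q)q_N - (41q_N). Setting ∂π_N/∂q_N = 0: 84 - 4q_N - 2(q_U) = 0.
Umbra's first-order condition: 75 - 4q_U - 2(q_N) = 0.
So q_N = (84 - 2q_U)/4 and q_U = (75 - 2q_N)/4.
Solving the pair: q_N = 31/2, q_U = 11.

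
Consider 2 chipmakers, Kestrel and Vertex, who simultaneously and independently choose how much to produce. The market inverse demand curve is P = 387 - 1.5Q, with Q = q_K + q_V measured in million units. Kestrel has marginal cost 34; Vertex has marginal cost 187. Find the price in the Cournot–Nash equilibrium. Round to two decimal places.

202.67

Kestrel's profit: π_K = (387 - 1.5Q)q_K - (34q_K). Setting ∂π_K/∂q_K = 0: 353 - 3q_K - (3/2)(q_V) = 0.
Vertex's profit: π_V = (387 - 1.5Q)q_V - (187q_V). Setting ∂π_V/∂q_V = 0: 200 - 3q_V - (3/2)(q_K) = 0.
So q_K = (353 - (3/2)q_V)/3 and q_V = (200 - (3/2)q_K)/3.
Substituting one into the other gives q_K = 1012/9 and q_V = 94/9.
Total output Q = 1106/9, so price P = 387 - (3/2)·(1106/9) = 608/3.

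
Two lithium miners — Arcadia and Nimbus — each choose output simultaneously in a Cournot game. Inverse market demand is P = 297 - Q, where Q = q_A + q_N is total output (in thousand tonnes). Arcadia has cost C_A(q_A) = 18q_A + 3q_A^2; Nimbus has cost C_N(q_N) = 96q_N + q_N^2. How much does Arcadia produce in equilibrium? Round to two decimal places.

29.52

Arcadia's profit: π_A = (297 - Q)q_A - (18q_A + 3q_A²). Setting ∂π_A/∂q_A = 0: 279 - 8q_A - (q_N) = 0.
Nimbus's profit: π_N = (297 - Q)q_N - (96q_N + q_N²). Setting ∂π_N/∂q_N = 0: 201 - 4q_N - (q_A) = 0.
Rearranging gives the reaction functions q_A = (279 - q_N)/8 and q_N = (201 - q_A)/4.
Substituting one into the other gives q_A = 915/31 and q_N = 1329/31.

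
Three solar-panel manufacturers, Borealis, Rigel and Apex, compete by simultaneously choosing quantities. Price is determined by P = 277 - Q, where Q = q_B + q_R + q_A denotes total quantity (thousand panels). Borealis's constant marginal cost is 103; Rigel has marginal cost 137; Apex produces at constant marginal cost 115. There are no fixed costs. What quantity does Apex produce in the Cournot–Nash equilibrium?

Borealis's profit: π_B = (277 - Q)q_B - (103q_B). Setting ∂π_B/∂q_B = 0: 174 - 2q_B - (q_R + q_A) = 0.
Rigel's profit: π_R = (277 - Q)q_R - (137q_R). Setting ∂π_R/∂q_R = 0: 140 - 2q_R - (q_B + q_A) = 0.
Apex's first-order condition: 162 - 2q_A - (q_B + q_R) = 0.
Adding the 3 first-order conditions: 476 − 4Q = 0, so Q = 119.
Back-substituting: q_B = (174 − 119) = 55, q_R = (140 − 119) = 21, q_A = (162 − 119) = 43.

43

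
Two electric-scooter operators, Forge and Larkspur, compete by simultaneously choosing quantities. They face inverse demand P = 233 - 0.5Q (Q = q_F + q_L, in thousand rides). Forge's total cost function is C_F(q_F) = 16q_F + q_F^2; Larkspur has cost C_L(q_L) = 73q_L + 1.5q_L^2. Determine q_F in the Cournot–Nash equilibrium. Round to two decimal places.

67.06

Forge's profit: π_F = (233 - 0.5Q)q_F - (16q_F + q_F²). Setting ∂π_F/∂q_F = 0: 217 - 3q_F - (1/2)(q_L) = 0.
Larkspur's first-order condition: 160 - 4q_L - (1/2)(q_F) = 0.
So q_F = (217 - (1/2)q_L)/3 and q_L = (160 - (1/2)q_F)/4.
Substituting one into the other gives q_F = 67.0638 and q_L = 1486/47.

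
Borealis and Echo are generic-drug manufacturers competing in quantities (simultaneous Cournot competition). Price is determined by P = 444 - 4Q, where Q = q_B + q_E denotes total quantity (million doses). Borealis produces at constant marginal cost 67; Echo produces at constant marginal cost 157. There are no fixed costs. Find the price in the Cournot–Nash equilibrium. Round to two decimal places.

Borealis's profit: π_B = (444 - 4Q)q_B - (67q_B). Setting ∂π_B/∂q_B = 0: 377 - 8q_B - 4(q_E) = 0.
Echo's first-order condition: 287 - 8q_E - 4(q_B) = 0.
Best responses: q_B = (377 - 4q_E)/8, q_E = (287 - 4q_B)/8.
Solving the pair: q_B = 467/12, q_E = 197/12.
Total output Q = 166/3, so price P = 444 - 4·(166/3) = 668/3.

222.67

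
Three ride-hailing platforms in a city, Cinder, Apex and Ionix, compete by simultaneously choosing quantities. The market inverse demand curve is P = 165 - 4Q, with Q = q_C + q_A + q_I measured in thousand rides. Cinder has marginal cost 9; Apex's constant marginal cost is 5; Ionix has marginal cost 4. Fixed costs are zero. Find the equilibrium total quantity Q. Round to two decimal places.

29.81

Cinder's profit: π_C = (165 - 4Q)q_C - (9q_C). Setting ∂π_C/∂q_C = 0: 156 - 8q_C - 4(q_A + q_I) = 0.
Apex's first-order condition: 160 - 8q_A - 4(q_C + q_I) = 0.
Ionix's first-order condition: 161 - 8q_I - 4(q_C + q_A) = 0.
Adding the 3 first-order conditions: 477 − 16Q = 0, so Q = 477/16.
Back-substituting: q_C = (156 − 477/4)/4 = 147/16, q_A = (160 − 477/4)/4 = 163/16, q_I = (161 − 477/4)/4 = 167/16.
Total output Q = 147/16 + 163/16 + 167/16 = 477/16.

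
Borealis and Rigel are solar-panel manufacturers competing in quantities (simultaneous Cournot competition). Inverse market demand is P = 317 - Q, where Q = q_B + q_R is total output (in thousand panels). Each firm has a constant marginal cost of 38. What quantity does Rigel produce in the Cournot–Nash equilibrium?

93

A representative firm's profit is π_i = q_i(317 - Q) - 38q_i.
Setting ∂π_i/∂q_i = 0 with rivals' quantities fixed: 279 - 2q_i - q_j = 0.
By symmetry each firm produces the same amount; substituting q_j = q_i yields q_i = 279/3 = 93.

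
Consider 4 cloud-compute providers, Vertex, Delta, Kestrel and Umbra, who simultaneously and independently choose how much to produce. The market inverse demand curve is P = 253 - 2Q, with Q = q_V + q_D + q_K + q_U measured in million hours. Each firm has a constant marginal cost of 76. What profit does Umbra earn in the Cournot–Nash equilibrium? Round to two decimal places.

626.58

Each firm earns π_i = (253 - 2Q)q_i - 76q_i.
Setting ∂π_i/∂q_i = 0 with rivals' quantities fixed: 177 - 4q_i - 2·Σ_{j≠i} q_j = 0.
With identical firms every q_j equals q_i, so Σ_{j≠i} q_j = 3q_i and 177 = 10q_i, giving q_i = 177/10.
Price P = 253 - 2·(354/5) = 557/5.
Umbra's profit: (557/5 - 76)·(177/10) = 626.5800.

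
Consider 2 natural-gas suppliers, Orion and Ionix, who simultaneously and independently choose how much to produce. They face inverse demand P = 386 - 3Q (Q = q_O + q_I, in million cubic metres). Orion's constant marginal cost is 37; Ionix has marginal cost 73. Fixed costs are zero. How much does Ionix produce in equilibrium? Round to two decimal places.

30.78

Orion's profit: π_O = (386 - 3Q)q_O - (37q_O). Setting ∂π_O/∂q_O = 0: 349 - 6q_O - 3(q_I) = 0.
Ionix's profit: π_I = (386 - 3Q)q_I - (73q_I). Setting ∂π_I/∂q_I = 0: 313 - 6q_I - 3(q_O) = 0.
Best responses: q_O = (349 - 3q_I)/6, q_I = (313 - 3q_O)/6.
Solving the pair: q_O = 385/9, q_I = 277/9.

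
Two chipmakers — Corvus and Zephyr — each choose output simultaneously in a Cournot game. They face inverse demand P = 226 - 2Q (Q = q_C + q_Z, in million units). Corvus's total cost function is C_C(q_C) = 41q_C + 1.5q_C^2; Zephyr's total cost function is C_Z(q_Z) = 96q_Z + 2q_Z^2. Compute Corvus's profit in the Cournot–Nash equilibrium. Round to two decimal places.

Corvus's profit: π_C = (226 - 2Q)q_C - (41q_C + (3/2)q_C²). Setting ∂π_C/∂q_C = 0: 185 - 7q_C - 2(q_Z) = 0.
Zephyr's first-order condition: 130 - 8q_Z - 2(q_C) = 0.
So q_C = (185 - 2q_Z)/7 and q_Z = (130 - 2q_C)/8.
Substituting one into the other gives q_C = 305/13 and q_Z = 135/13.
Price P = 226 - 2·(440/13) = 158.3077.
Corvus's profit: 158.3077·(305/13) - 41·(305/13) - (3/2)(305/13)² = 1926.5533.

1926.55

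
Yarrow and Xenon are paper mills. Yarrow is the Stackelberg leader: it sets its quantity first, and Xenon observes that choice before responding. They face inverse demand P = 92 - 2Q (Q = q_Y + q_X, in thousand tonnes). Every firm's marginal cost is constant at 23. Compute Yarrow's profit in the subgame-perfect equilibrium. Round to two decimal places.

The follower Xenon best-responds to any q_Y: π_X = (92 - 2Q)q_X - 23q_X.
Follower FOC: 69 - 2q_Y - 4q_X = 0, so q_X(q_Y) = (69 - 2q_Y)/4.
The leader anticipates this reaction. Substituting into P = 92 - 2Q gives P = 115/2 - q_Y, so π_Y = (115/2 - q_Y)q_Y - 23q_Y.
The leader's first-order condition 69/2 - 2q_Y = 0 yields q_Y = 69/4.
Then q_X = (69 - 2·(69/4))/4 = 69/8.
Price P = 92 - 2·(207/8) = 161/4.
Yarrow's profit: (161/4 - 23)·(69/4) = 297.5625.

297.56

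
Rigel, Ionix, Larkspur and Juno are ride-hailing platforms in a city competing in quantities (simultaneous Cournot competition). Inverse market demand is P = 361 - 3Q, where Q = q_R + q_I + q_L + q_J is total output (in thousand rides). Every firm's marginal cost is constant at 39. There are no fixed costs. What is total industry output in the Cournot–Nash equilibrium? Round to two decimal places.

Each firm earns π_i = (361 - 3Q)q_i - 39q_i.
Setting ∂π_i/∂q_i = 0 with rivals' quantities fixed: 322 - 6q_i - 3·Σ_{j≠i} q_j = 0.
With identical firms every q_j equals q_i, so Σ_{j≠i} q_j = 3q_i and 322 = 15q_i, giving q_i = 322/15.
Total output Q = 322/15 + 322/15 + 322/15 + 322/15 = 1288/15.

85.87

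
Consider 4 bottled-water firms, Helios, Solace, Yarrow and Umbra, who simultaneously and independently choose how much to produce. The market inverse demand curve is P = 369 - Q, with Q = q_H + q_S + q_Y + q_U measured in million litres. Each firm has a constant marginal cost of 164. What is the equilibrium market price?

Each firm earns π_i = (369 - Q)q_i - 164q_i.
Setting ∂π_i/∂q_i = 0 with rivals' quantities fixed: 205 - 2q_i - Σ_{j≠i} q_j = 0.
By symmetry each firm produces the same amount; substituting Σ_{j≠i} q_j = 3q_i yields q_i = 205/5 = 41.
Total output Q = 164, so price P = 369 - 164 = 205.

205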